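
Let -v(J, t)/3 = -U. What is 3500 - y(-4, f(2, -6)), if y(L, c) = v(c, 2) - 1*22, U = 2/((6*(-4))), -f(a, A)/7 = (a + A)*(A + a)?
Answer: 14089/4 ≈ 3522.3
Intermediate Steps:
f(a, A) = -7*(A + a)² (f(a, A) = -7*(a + A)*(A + a) = -7*(A + a)*(A + a) = -7*(A + a)²)
U = -1/12 (U = 2/(-24) = 2*(-1/24) = -1/12 ≈ -0.083333)
v(J, t) = -¼ (v(J, t) = -(-3)*(-1)/12 = -3*1/12 = -¼)
y(L, c) = -89/4 (y(L, c) = -¼ - 1*22 = -¼ - 22 = -89/4)
3500 - y(-4, f(2, -6)) = 3500 - 1*(-89/4) = 3500 + 89/4 = 14089/4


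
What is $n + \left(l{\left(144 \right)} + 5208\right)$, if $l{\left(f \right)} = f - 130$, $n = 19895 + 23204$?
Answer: $48321$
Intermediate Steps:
$n = 43099$
$l{\left(f \right)} = -130 + f$
$n + \left(l{\left(144 \right)} + 5208\right) = 43099 + \left(\left(-130 + 144\right) + 5208\right) = 43099 + \left(14 + 5208\right) = 43099 + 5222 = 48321$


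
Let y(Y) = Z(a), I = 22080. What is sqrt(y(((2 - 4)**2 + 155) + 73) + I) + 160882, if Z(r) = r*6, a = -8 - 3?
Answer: 160882 + 3*sqrt(2446) ≈ 1.6103e+5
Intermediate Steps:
a = -11
Z(r) = 6*r
y(Y) = -66 (y(Y) = 6*(-11) = -66)
sqrt(y(((2 - 4)**2 + 155) + 73) + I) + 160882 = sqrt(-66 + 22080) + 160882 = sqrt(22014) + 160882 = 3*sqrt(2446) + 160882 = 160882 + 3*sqrt(2446)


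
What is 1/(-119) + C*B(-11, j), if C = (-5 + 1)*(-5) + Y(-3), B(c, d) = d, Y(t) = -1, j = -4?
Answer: -9045/119 ≈ -76.008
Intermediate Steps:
C = 19 (C = (-5 + 1)*(-5) - 1 = -4*(-5) - 1 = 20 - 1 = 19)
1/(-119) + C*B(-11, j) = 1/(-119) + 19*(-4) = -1/119 - 76 = -9045/119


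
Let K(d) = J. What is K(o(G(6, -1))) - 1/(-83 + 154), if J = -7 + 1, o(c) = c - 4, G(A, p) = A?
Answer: -427/71 ≈ -6.0141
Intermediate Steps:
o(c) = -4 + c
J = -6
K(d) = -6
K(o(G(6, -1))) - 1/(-83 + 154) = -6 - 1/(-83 + 154) = -6 - 1/71 = -427/71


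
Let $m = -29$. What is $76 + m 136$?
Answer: $-3868$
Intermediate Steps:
$76 + m 136 = 76 - 3944 = -3868$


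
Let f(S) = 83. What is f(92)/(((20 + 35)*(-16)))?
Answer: -83/880 ≈ -0.094318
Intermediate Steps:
f(92)/(((20 + 35)*(-16))) = 83/(((20 + 35)*(-16))) = 83/((55*(-16))) = 83/(-880) = 83*(-1/880) = -83/880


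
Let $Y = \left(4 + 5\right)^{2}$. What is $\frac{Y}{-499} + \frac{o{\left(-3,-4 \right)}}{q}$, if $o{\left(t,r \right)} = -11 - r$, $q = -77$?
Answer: $- \frac{392}{5489} \approx -0.071416$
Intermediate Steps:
$Y = 81$ ($Y = 9^{2} = 81$)
$\frac{Y}{-499} + \frac{o{\left(-3,-4 \right)}}{q} = \frac{81}{-499} + \frac{-11 - -4}{-77} = 81 \left(- \frac{1}{499}\right) + \left(-11 + 4\right) \left(- \frac{1}{77}\right) = - \frac{81}{499} - - \frac{1}{11} = - \frac{81}{499} + \frac{1}{11} = - \frac{392}{5489}$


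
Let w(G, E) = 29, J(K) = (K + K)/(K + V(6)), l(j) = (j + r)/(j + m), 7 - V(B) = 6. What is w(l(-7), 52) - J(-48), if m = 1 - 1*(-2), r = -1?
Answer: 1267/47 ≈ 26.957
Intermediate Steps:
V(B) = 1 (V(B) = 7 - 1*6 = 7 - 6 = 1)
m = 3 (m = 1 + 2 = 3)
l(j) = (-1 + j)/(3 + j) (l(j) = (j - 1)/(j + 3) = (-1 + j)/(3 + j))
J(K) = 2*K/(1 + K) (J(K) = (K + K)/(K + 1) = (2*K)/(1 + K) = 2*K/(1 + K))
w(l(-7), 52) - J(-48) = 29 - 2*(-48)/(1 - 48) = 29 - 2*(-48)/(-47) = 29 - 2*(-48)*(-1)/47 = 29 - 1*96/47 = 29 - 96/47 = 1267/47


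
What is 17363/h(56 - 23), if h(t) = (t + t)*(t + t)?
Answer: 17363/4356 ≈ 3.9860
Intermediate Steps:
h(t) = 4*t² (h(t) = (2*t)*(2*t) = 4*t²)
17363/h(56 - 23) = 17363/((4*(56 - 23)²)) = 17363/((4*33²)) = 17363/((4*1089)) = 17363/4356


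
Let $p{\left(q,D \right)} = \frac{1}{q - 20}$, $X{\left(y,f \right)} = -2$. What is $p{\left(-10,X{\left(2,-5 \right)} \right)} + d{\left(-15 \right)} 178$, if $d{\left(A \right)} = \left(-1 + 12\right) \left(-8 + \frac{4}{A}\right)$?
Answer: $- \frac{97117}{6} \approx -16186.0$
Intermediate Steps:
$p{\left(q,D \right)} = \frac{1}{-20 + q}$
$d{\left(A \right)} = -88 + \frac{44}{A}$ ($d{\left(A \right)} = 11 \left(-8 + \frac{4}{A}\right) = -88 + \frac{44}{A}$)
$p{\left(-10,X{\left(2,-5 \right)} \right)} + d{\left(-15 \right)} 178 = \frac{1}{-20 - 10} + \left(-88 + \frac{44}{-15}\right) 178 = \frac{1}{-30} + \left(-88 + 44 \left(- \frac{1}{15}\right)\right) 178 = - \frac{1}{30} + \left(-88 - \frac{44}{15}\right) 178 = - \frac{1}{30} - \frac{242792}{15} = - \frac{97117}{6}$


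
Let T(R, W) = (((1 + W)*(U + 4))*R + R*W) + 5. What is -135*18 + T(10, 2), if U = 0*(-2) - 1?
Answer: -2315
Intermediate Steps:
U = -1 (U = 0 - 1 = -1)
T(R, W) = 5 + R*W + R*(3 + 3*W) (T(R, W) = (((1 + W)*(-1 + 4))*R + R*W) + 5 = (((1 + W)*3)*R + R*W) + 5 = ((3 + 3*W)*R + R*W) + 5 = (R*(3 + 3*W) + R*W) + 5 = (R*W + R*(3 + 3*W)) + 5 = 5 + R*W + R*(3 + 3*W))
-135*18 + T(10, 2) = -135*18 + (5 + 3*10 + 4*10*2) = -2430 + (5 + 30 + 80) = -2430 + 115 = -2315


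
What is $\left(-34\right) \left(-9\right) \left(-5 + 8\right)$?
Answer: $918$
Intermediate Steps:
$\left(-34\right) \left(-9\right) \left(-5 + 8\right) = 306 \cdot 3 = 918$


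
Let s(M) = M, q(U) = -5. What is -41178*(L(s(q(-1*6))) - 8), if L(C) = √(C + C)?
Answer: 329424 - 41178*I*√10 ≈ 3.2942e+5 - 1.3022e+5*I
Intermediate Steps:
L(C) = √2*√C (L(C) = √(2*C) = √2*√C)
-41178*(L(s(q(-1*6))) - 8) = -41178*(√2*√(-5) - 8) = -41178*(√2*(I*√5) - 8) = -41178*(I*√10 - 8) = -41178*(-8 + I*√10) = 329424 - 41178*I*√10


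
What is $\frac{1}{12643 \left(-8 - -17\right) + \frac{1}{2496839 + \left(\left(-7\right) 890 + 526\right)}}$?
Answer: $\frac{2491135}{283458778246} \approx 8.7884 \cdot 10^{-6}$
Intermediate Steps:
$\frac{1}{12643 \left(-8 - -17\right) + \frac{1}{2496839 + \left(\left(-7\right) 890 + 526\right)}} = \frac{1}{12643 \left(-8 + 17\right) + \frac{1}{2496839 + \left(-6230 + 526\right)}} = \frac{1}{12643 \cdot 9 + \frac{1}{2496839 - 5704}} = \frac{1}{113787 + \frac{1}{2491135}} = \frac{1}{\frac{283458778246}{2491135}} = \frac{2491135}{283458778246}$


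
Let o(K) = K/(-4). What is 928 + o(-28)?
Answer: 935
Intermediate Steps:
o(K) = -K/4 (o(K) = K*(-¼) = -K/4)
928 + o(-28) = 928 - ¼*(-28) = 928 + 7 = 935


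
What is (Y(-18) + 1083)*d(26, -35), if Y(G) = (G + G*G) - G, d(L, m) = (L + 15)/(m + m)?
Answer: -8241/10 ≈ -824.10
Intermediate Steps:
d(L, m) = (15 + L)/(2*m) (d(L, m) = (15 + L)/((2*m)) = (15 + L)*(1/(2*m)) = (15 + L)/(2*m))
Y(G) = G² (Y(G) = (G + G²) - G = G²)
(Y(-18) + 1083)*d(26, -35) = ((-18)² + 1083)*((½)*(15 + 26)/(-35)) = (324 + 1083)*((½)*(-1/35)*41) = 1407*(-41/70) = -8241/10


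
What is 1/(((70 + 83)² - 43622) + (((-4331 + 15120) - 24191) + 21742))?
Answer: -1/11873 ≈ -8.4225e-5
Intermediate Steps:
1/(((70 + 83)² - 43622) + (((-4331 + 15120) - 24191) + 21742)) = 1/((153² - 43622) + ((10789 - 24191) + 21742)) = 1/((23409 - 43622) + (-13402 + 21742)) = 1/(-20213 + 8340) = 1/(-11873) = -1/11873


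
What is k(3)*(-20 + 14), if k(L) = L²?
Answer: -54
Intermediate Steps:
k(3)*(-20 + 14) = 3²*(-20 + 14) = 9*(-6) = -54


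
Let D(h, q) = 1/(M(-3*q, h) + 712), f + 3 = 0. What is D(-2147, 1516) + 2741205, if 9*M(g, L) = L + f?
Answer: 11672050899/4258 ≈ 2.7412e+6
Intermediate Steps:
f = -3 (f = -3 + 0 = -3)
M(g, L) = -1/3 + L/9 (M(g, L) = (L - 3)/9 = (-3 + L)/9 = -1/3 + L/9)
D(h, q) = 1/(2135/3 + h/9) (D(h, q) = 1/((-1/3 + h/9) + 712) = 1/(2135/3 + h/9))
D(-2147, 1516) + 2741205 = 9/(6405 - 2147) + 2741205 = 9/4258 + 2741205 = 11672050899/4258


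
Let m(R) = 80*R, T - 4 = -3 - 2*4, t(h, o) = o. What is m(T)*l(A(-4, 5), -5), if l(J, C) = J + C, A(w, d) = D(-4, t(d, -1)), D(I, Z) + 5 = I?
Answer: 7840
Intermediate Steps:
D(I, Z) = -5 + I
T = -7 (T = 4 + (-3 - 2*4) = 4 + (-3 - 8) = 4 - 11 = -7)
A(w, d) = -9 (A(w, d) = -5 - 4 = -9)
l(J, C) = C + J
m(T)*l(A(-4, 5), -5) = (80*(-7))*(-5 - 9) = -560*(-14) = 7840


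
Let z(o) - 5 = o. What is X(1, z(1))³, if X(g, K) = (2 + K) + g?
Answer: 729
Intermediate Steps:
z(o) = 5 + o
X(g, K) = 2 + K + g
X(1, z(1))³ = (2 + (5 + 1) + 1)³ = (2 + 6 + 1)³ = 9³ = 729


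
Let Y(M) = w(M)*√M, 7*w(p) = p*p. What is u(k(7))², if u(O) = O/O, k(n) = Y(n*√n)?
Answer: 1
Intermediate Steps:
w(p) = p²/7 (w(p) = (p*p)/7 = p²/7)
Y(M) = M^(5/2)/7 (Y(M) = (M²/7)*√M = M^(5/2)/7)
k(n) = (n^(3/2))^(5/2)/7 (k(n) = (n*√n)^(5/2)/7 = (n^(3/2))^(5/2)/7)
u(O) = 1
u(k(7))² = 1² = 1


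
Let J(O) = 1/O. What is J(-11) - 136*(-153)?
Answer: 228887/11 ≈ 20808.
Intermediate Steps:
J(-11) - 136*(-153) = 1/(-11) - 136*(-153) = -1/11 + 20808 = 228887/11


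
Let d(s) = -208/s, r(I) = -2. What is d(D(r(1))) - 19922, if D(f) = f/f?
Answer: -20130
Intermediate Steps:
D(f) = 1
d(D(r(1))) - 19922 = -208/1 - 19922 = -208*1 - 19922 = -208 - 19922 = -20130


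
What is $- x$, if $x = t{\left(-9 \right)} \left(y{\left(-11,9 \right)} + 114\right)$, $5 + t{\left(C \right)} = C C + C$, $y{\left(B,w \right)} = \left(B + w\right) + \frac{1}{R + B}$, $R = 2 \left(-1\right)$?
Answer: $- \frac{97485}{13} \approx -7498.8$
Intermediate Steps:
$R = -2$
$y{\left(B,w \right)} = B + w + \frac{1}{-2 + B}$ ($y{\left(B,w \right)} = \left(B + w\right) + \frac{1}{-2 + B} = B + w + \frac{1}{-2 + B}$)
$t{\left(C \right)} = -5 + C + C^{2}$ ($t{\left(C \right)} = -5 + \left(C C + C\right) = -5 + \left(C^{2} + C\right) = -5 + \left(C + C^{2}\right) = -5 + C + C^{2}$)
$x = \frac{97485}{13}$ ($x = \left(-5 - 9 + \left(-9\right)^{2}\right) \left(\frac{1 + \left(-11\right)^{2} - -22 - 18 - 99}{-2 - 11} + 114\right) = \left(-5 - 9 + 81\right) \left(\frac{1 + 121 + 22 - 18 - 99}{-13} + 114\right) = 67 \left(\left(- \frac{1}{13}\right) 27 + 114\right) = 67 \left(- \frac{27}{13} + 114\right) = 67 \cdot \frac{1455}{13} = \frac{97485}{13} \approx 7498.8$)
$- x = \left(-1\right) \frac{97485}{13} = - \frac{97485}{13}$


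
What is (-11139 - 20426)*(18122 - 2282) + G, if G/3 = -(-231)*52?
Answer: -499953564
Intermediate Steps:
G = 36036 (G = 3*(-(-231)*52) = 3*(-77*(-156)) = 3*12012 = 36036)
(-11139 - 20426)*(18122 - 2282) + G = (-11139 - 20426)*(18122 - 2282) + 36036 = -31565*15840 + 36036 = -499989600 + 36036 = -499953564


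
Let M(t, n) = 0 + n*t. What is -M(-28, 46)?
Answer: 1288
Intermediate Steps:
M(t, n) = n*t
-M(-28, 46) = -46*(-28) = -1*(-1288) = 1288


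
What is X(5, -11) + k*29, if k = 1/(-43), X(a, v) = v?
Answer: -502/43 ≈ -11.674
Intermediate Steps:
k = -1/43 ≈ -0.023256
X(5, -11) + k*29 = -11 - 1/43*29 = -11 - 29/43 = -502/43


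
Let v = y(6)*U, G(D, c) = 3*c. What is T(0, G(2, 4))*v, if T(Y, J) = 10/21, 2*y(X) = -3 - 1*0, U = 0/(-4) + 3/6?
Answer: -5/14 ≈ -0.35714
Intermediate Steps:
U = 1/2 (U = 0*(-1/4) + 3*(1/6) = 0 + 1/2 = 1/2 ≈ 0.50000)
y(X) = -3/2 (y(X) = (-3 - 1*0)/2 = (-3 + 0)/2 = (1/2)*(-3) = -3/2)
T(Y, J) = 10/21 (T(Y, J) = 10*(1/21) = 10/21)
v = -3/4 (v = -3/2*1/2 = -3/4 ≈ -0.75000)
T(0, G(2, 4))*v = (10/21)*(-3/4) = -5/14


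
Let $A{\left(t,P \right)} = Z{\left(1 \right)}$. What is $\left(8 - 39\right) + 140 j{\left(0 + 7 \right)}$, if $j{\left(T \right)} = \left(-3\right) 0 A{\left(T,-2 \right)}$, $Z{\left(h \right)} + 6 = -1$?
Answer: $-31$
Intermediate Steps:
$Z{\left(h \right)} = -7$ ($Z{\left(h \right)} = -6 - 1 = -7$)
$A{\left(t,P \right)} = -7$
$j{\left(T \right)} = 0$ ($j{\left(T \right)} = \left(-3\right) 0 \left(-7\right) = 0 \left(-7\right) = 0$)
$\left(8 - 39\right) + 140 j{\left(0 + 7 \right)} = \left(8 - 39\right) + 140 \cdot 0 = \left(8 - 39\right) + 0 = -31 + 0 = -31$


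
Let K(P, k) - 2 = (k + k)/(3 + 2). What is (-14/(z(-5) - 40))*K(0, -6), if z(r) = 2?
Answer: -14/95 ≈ -0.14737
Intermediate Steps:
K(P, k) = 2 + 2*k/5 (K(P, k) = 2 + (k + k)/(3 + 2) = 2 + (2*k)/5 = 2 + (2*k)*(1/5) = 2 + 2*k/5)
(-14/(z(-5) - 40))*K(0, -6) = (-14/(2 - 40))*(2 + (2/5)*(-6)) = (-14/(-38))*(2 - 12/5) = -14*(-1/38)*(-2/5) = (7/19)*(-2/5) = -14/95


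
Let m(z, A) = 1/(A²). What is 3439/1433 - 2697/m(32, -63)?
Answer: -15339391730/1433 ≈ -1.0704e+7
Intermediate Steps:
m(z, A) = A⁻²
3439/1433 - 2697/m(32, -63) = 3439/1433 - 2697/((-63)⁻²) = 3439*(1/1433) - 2697/1/3969 = 3439/1433 - 2697*3969 = 3439/1433 - 10704393 = -15339391730/1433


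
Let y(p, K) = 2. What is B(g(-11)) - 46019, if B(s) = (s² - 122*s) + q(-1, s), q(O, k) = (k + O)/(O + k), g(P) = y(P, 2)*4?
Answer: -46930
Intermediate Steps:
g(P) = 8 (g(P) = 2*4 = 8)
q(O, k) = 1 (q(O, k) = (O + k)/(O + k) = 1)
B(s) = 1 + s² - 122*s (B(s) = (s² - 122*s) + 1 = 1 + s² - 122*s)
B(g(-11)) - 46019 = (1 + 8² - 122*8) - 46019 = (1 + 64 - 976) - 46019 = -911 - 46019 = -46930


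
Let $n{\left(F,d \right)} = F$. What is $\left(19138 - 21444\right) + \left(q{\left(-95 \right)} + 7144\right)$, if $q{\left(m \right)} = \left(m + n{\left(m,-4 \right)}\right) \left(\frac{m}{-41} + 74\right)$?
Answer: $- \frac{396152}{41} \approx -9662.3$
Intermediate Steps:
$q{\left(m \right)} = 2 m \left(74 - \frac{m}{41}\right)$ ($q{\left(m \right)} = \left(m + m\right) \left(\frac{m}{-41} + 74\right) = 2 m \left(m \left(- \frac{1}{41}\right) + 74\right) = 2 m \left(- \frac{m}{41} + 74\right) = 2 m \left(74 - \frac{m}{41}\right)$)
$\left(19138 - 21444\right) + \left(q{\left(-95 \right)} + 7144\right) = \left(19138 - 21444\right) + \left(\frac{2}{41} \left(-95\right) \left(3034 - -95\right) + 7144\right) = -2306 + \left(\frac{2}{41} \left(-95\right) \left(3034 + 95\right) + 7144\right) = -2306 + \left(\frac{2}{41} \left(-95\right) 3129 + 7144\right) = -2306 + \left(- \frac{594510}{41} + 7144\right) = -2306 - \frac{301606}{41} = - \frac{396152}{41}$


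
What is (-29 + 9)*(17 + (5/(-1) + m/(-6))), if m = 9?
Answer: -210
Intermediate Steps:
(-29 + 9)*(17 + (5/(-1) + m/(-6))) = (-29 + 9)*(17 + (5/(-1) + 9/(-6))) = -20*(17 + (5*(-1) + 9*(-⅙))) = -20*(17 + (-5 - 3/2)) = -20*(17 - 13/2) = -20*21/2 = -210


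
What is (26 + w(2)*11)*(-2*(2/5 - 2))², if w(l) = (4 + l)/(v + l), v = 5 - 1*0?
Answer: 63488/175 ≈ 362.79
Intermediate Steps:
v = 5 (v = 5 + 0 = 5)
w(l) = (4 + l)/(5 + l)
(26 + w(2)*11)*(-2*(2/5 - 2))² = (26 + ((4 + 2)/(5 + 2))*11)*(-2*(2/5 - 2))² = (26 + (6/7)*11)*(-2*(2*(⅕) - 2))² = (26 + ((⅐)*6)*11)*(-2*(⅖ - 2))² = (26 + (6/7)*11)*(-2*(-8/5))² = (26 + 66/7)*(16/5)² = (248/7)*(256/25) = 63488/175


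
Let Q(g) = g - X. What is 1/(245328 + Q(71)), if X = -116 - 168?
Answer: 1/245683 ≈ 4.0703e-6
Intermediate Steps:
X = -284
Q(g) = 284 + g (Q(g) = g - 1*(-284) = g + 284 = 284 + g)
1/(245328 + Q(71)) = 1/(245328 + (284 + 71)) = 1/(245328 + 355) = 1/245683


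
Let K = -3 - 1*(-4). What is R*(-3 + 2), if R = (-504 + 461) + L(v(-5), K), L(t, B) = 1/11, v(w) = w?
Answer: 472/11 ≈ 42.909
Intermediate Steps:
K = 1 (K = -3 + 4 = 1)
L(t, B) = 1/11
R = -472/11 (R = (-504 + 461) + 1/11 = -43 + 1/11 = -472/11 ≈ -42.909)
R*(-3 + 2) = -472*(-3 + 2)/11 = -472/11*(-1) = 472/11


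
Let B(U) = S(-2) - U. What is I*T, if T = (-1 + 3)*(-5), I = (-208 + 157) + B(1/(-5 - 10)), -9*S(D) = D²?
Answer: 4624/9 ≈ 513.78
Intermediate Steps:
S(D) = -D²/9
B(U) = -4/9 - U (B(U) = -⅑*(-2)² - U = -⅑*4 - U = -4/9 - U)
I = -2312/45 (I = (-208 + 157) + (-4/9 - 1/(-5 - 10)) = -51 + (-4/9 - 1/(-15)) = -51 + (-4/9 - 1*(-1/15)) = -51 + (-4/9 + 1/15) = -51 - 17/45 = -2312/45 ≈ -51.378)
T = -10 (T = 2*(-5) = -10)
I*T = -2312/45*(-10) = 4624/9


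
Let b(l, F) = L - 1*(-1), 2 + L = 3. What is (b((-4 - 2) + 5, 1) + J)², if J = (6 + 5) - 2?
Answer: 121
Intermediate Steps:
L = 1 (L = -2 + 3 = 1)
b(l, F) = 2 (b(l, F) = 1 - 1*(-1) = 1 + 1 = 2)
J = 9 (J = 11 - 2 = 9)
(b((-4 - 2) + 5, 1) + J)² = (2 + 9)² = 11² = 121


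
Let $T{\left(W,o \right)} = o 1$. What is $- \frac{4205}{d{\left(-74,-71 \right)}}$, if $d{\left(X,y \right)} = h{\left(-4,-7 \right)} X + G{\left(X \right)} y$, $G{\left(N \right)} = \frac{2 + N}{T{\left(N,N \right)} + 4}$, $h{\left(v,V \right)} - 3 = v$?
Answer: $- \frac{147175}{34} \approx -4328.7$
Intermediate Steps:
$T{\left(W,o \right)} = o$
$h{\left(v,V \right)} = 3 + v$
$G{\left(N \right)} = \frac{2 + N}{4 + N}$ ($G{\left(N \right)} = \frac{2 + N}{N + 4} = \frac{2 + N}{4 + N}$)
$d{\left(X,y \right)} = - X + \frac{y \left(2 + X\right)}{4 + X}$ ($d{\left(X,y \right)} = \left(3 - 4\right) X + \frac{2 + X}{4 + X} y = - X + \frac{y \left(2 + X\right)}{4 + X}$)
$- \frac{4205}{d{\left(-74,-71 \right)}} = - \frac{4205}{\frac{1}{4 - 74} \left(- 71 \left(2 - 74\right) - - 74 \left(4 - 74\right)\right)} = - \frac{4205}{\frac{1}{-70} \left(\left(-71\right) \left(-72\right) - \left(-74\right) \left(-70\right)\right)} = - \frac{4205}{\left(- \frac{1}{70}\right) \left(5112 - 5180\right)} = - \frac{4205}{\left(- \frac{1}{70}\right) \left(-68\right)} = - \frac{4205}{\frac{34}{35}} = \left(-4205\right) \frac{35}{34} = - \frac{147175}{34}$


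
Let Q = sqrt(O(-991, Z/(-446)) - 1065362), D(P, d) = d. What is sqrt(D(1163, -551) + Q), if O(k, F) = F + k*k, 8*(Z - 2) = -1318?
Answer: sqrt(-109602716 + 223*I*sqrt(66263403238))/446 ≈ 5.9581 + 24.218*I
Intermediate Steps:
Z = -651/4 (Z = 2 + (1/8)*(-1318) = 2 - 659/4 = -651/4 ≈ -162.75)
O(k, F) = F + k**2
Q = I*sqrt(66263403238)/892 (Q = sqrt((-651/4/(-446) + (-991)**2) - 1065362) = sqrt((-651/4*(-1/446) + 982081) - 1065362) = sqrt((651/1784 + 982081) - 1065362) = sqrt(1752033155/1784 - 1065362) = sqrt(-148572653/1784) = I*sqrt(66263403238)/892 ≈ 288.58*I)
sqrt(D(1163, -551) + Q) = sqrt(-551 + I*sqrt(66263403238)/892)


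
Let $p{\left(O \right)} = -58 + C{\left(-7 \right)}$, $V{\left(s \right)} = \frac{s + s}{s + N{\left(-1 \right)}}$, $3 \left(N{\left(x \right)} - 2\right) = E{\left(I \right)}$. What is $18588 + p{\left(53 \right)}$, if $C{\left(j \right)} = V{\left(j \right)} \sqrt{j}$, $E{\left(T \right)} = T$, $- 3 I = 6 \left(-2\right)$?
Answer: $18530 + \frac{42 i \sqrt{7}}{11} \approx 18530.0 + 10.102 i$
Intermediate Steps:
$I = 4$ ($I = - \frac{6 \left(-2\right)}{3} = \left(- \frac{1}{3}\right) \left(-12\right) = 4$)
$N{\left(x \right)} = \frac{10}{3}$ ($N{\left(x \right)} = 2 + \frac{1}{3} \cdot 4 = 2 + \frac{4}{3} = \frac{10}{3}$)
$V{\left(s \right)} = \frac{2 s}{\frac{10}{3} + s}$ ($V{\left(s \right)} = \frac{s + s}{s + \frac{10}{3}} = \frac{2 s}{\frac{10}{3} + s}$)
$C{\left(j \right)} = \frac{6 j^{\frac{3}{2}}}{10 + 3 j}$ ($C{\left(j \right)} = \frac{6 j}{10 + 3 j} \sqrt{j} = \frac{6 j^{\frac{3}{2}}}{10 + 3 j}$)
$p{\left(O \right)} = -58 + \frac{42 i \sqrt{7}}{11}$ ($p{\left(O \right)} = -58 + \frac{6 \left(-7\right)^{\frac{3}{2}}}{10 + 3 \left(-7\right)} = -58 + \frac{6 \left(- 7 i \sqrt{7}\right)}{10 - 21} = -58 + \frac{6 \left(- 7 i \sqrt{7}\right)}{-11} = -58 + 6 \left(- 7 i \sqrt{7}\right) \left(- \frac{1}{11}\right) = -58 + \frac{42 i \sqrt{7}}{11}$)
$18588 + p{\left(53 \right)} = 18588 - \left(58 - \frac{42 i \sqrt{7}}{11}\right) = 18530 + \frac{42 i \sqrt{7}}{11}$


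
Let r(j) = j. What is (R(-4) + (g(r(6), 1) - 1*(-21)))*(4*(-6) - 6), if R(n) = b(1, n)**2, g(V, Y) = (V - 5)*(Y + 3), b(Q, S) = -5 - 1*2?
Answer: -2220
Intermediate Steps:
b(Q, S) = -7 (b(Q, S) = -5 - 2 = -7)
g(V, Y) = (-5 + V)*(3 + Y)
R(n) = 49 (R(n) = (-7)**2 = 49)
(R(-4) + (g(r(6), 1) - 1*(-21)))*(4*(-6) - 6) = (49 + ((-15 - 5*1 + 3*6 + 6*1) - 1*(-21)))*(4*(-6) - 6) = (49 + ((-15 - 5 + 18 + 6) + 21))*(-24 - 6) = (49 + (4 + 21))*(-30) = (49 + 25)*(-30) = 74*(-30) = -2220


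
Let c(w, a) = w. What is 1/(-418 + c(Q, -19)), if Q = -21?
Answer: -1/439 ≈ -0.0022779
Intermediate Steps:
1/(-418 + c(Q, -19)) = 1/(-418 - 21) = 1/(-439) = -1/439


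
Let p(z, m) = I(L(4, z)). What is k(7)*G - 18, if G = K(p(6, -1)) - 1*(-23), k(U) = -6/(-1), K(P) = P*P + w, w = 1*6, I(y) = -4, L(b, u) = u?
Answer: 252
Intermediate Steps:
p(z, m) = -4
w = 6
K(P) = 6 + P**2 (K(P) = P*P + 6 = P**2 + 6 = 6 + P**2)
k(U) = 6 (k(U) = -6*(-1) = 6)
G = 45 (G = (6 + (-4)**2) - 1*(-23) = (6 + 16) + 23 = 22 + 23 = 45)
k(7)*G - 18 = 6*45 - 18 = 270 - 18 = 252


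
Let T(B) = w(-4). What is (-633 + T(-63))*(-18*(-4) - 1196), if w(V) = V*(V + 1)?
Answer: 698004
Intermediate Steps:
w(V) = V*(1 + V)
T(B) = 12 (T(B) = -4*(1 - 4) = -4*(-3) = 12)
(-633 + T(-63))*(-18*(-4) - 1196) = (-633 + 12)*(-18*(-4) - 1196) = -621*(72 - 1196) = -621*(-1124) = 698004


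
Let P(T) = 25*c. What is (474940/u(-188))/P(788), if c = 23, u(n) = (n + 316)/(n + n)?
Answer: -1116109/460 ≈ -2426.3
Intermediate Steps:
u(n) = (316 + n)/(2*n) (u(n) = (316 + n)/((2*n)) = (316 + n)*(1/(2*n)) = (316 + n)/(2*n))
P(T) = 575 (P(T) = 25*23 = 575)
(474940/u(-188))/P(788) = (474940/(((½)*(316 - 188)/(-188))))/575 = (474940/(((½)*(-1/188)*128)))*(1/575) = (474940/(-16/47))*(1/575) = (474940*(-47/16))*(1/575) = -5580545/4*1/575 = -1116109/460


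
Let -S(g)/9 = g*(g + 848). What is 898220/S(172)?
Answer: -44911/78948 ≈ -0.56887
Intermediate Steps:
S(g) = -9*g*(848 + g) (S(g) = -9*g*(g + 848) = -9*g*(848 + g))
898220/S(172) = 898220/((-9*172*(848 + 172))) = 898220/((-9*172*1020)) = 898220/(-1578960) = 898220*(-1/1578960) = -44911/78948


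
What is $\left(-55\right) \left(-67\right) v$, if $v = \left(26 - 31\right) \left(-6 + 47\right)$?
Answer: $-755425$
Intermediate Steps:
$v = -205$ ($v = \left(-5\right) 41 = -205$)
$\left(-55\right) \left(-67\right) v = \left(-55\right) \left(-67\right) \left(-205\right) = 3685 \left(-205\right) = -755425$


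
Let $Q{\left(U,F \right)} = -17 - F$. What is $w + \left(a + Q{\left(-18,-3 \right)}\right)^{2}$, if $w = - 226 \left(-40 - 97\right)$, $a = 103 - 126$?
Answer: $32331$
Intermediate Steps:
$a = -23$ ($a = 103 - 126 = -23$)
$w = 30962$ ($w = \left(-226\right) \left(-137\right) = 30962$)
$w + \left(a + Q{\left(-18,-3 \right)}\right)^{2} = 30962 + \left(-23 - 14\right)^{2} = 30962 + \left(-37\right)^{2} = 30962 + 1369 = 32331$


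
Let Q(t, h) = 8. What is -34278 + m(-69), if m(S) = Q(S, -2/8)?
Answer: -34270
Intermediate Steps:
m(S) = 8
-34278 + m(-69) = -34278 + 8 = -34270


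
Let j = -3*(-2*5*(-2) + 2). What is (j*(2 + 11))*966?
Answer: -828828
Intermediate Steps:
j = -66 (j = -3*(-10*(-2) + 2) = -3*(20 + 2) = -3*22 = -66)
(j*(2 + 11))*966 = -66*(2 + 11)*966 = -66*13*966 = -858*966 = -828828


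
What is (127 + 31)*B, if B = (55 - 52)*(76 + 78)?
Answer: 72996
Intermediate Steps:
B = 462 (B = 3*154 = 462)
(127 + 31)*B = (127 + 31)*462 = 158*462 = 72996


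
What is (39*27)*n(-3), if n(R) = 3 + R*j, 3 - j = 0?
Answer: -6318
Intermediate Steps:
j = 3 (j = 3 - 1*0 = 3 + 0 = 3)
n(R) = 3 + 3*R (n(R) = 3 + R*3 = 3 + 3*R)
(39*27)*n(-3) = (39*27)*(3 + 3*(-3)) = 1053*(3 - 9) = 1053*(-6) = -6318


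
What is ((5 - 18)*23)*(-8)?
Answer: 2392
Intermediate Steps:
((5 - 18)*23)*(-8) = -13*23*(-8) = -299*(-8) = 2392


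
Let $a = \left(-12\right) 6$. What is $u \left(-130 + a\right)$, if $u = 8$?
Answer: $-1616$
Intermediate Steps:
$a = -72$
$u \left(-130 + a\right) = 8 \left(-130 - 72\right) = 8 \left(-202\right) = -1616$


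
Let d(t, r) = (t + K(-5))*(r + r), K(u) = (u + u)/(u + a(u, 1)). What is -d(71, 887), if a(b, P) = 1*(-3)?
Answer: -256343/2 ≈ -1.2817e+5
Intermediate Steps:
a(b, P) = -3
K(u) = 2*u/(-3 + u) (K(u) = (u + u)/(u - 3) = (2*u)/(-3 + u) = 2*u/(-3 + u))
d(t, r) = 2*r*(5/4 + t) (d(t, r) = (t + 2*(-5)/(-3 - 5))*(r + r) = (t + 2*(-5)/(-8))*(2*r) = (t + 2*(-5)*(-⅛))*(2*r) = (t + 5/4)*(2*r) = (5/4 + t)*(2*r) = 2*r*(5/4 + t))
-d(71, 887) = -887*(5 + 4*71)/2 = -887*(5 + 284)/2 = -887*289/2 = -1*256343/2 = -256343/2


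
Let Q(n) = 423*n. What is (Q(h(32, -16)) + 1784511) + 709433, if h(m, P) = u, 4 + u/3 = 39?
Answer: 2538359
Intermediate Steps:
u = 105 (u = -12 + 3*39 = -12 + 117 = 105)
h(m, P) = 105
(Q(h(32, -16)) + 1784511) + 709433 = (423*105 + 1784511) + 709433 = (44415 + 1784511) + 709433 = 1828926 + 709433 = 2538359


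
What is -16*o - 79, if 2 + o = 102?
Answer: -1679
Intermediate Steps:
o = 100 (o = -2 + 102 = 100)
-16*o - 79 = -16*100 - 79 = -1600 - 79 = -1679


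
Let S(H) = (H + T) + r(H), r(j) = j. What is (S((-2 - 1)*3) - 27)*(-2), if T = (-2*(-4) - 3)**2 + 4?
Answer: 32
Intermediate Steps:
T = 29 (T = (8 - 3)**2 + 4 = 5**2 + 4 = 25 + 4 = 29)
S(H) = 29 + 2*H (S(H) = (H + 29) + H = (29 + H) + H = 29 + 2*H)
(S((-2 - 1)*3) - 27)*(-2) = ((29 + 2*((-2 - 1)*3)) - 27)*(-2) = ((29 + 2*(-3*3)) - 27)*(-2) = ((29 + 2*(-9)) - 27)*(-2) = ((29 - 18) - 27)*(-2) = (11 - 27)*(-2) = -16*(-2) = 32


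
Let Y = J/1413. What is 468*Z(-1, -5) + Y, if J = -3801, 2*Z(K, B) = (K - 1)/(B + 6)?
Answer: -221695/471 ≈ -470.69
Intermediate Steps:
Z(K, B) = (-1 + K)/(2*(6 + B)) (Z(K, B) = ((K - 1)/(B + 6))/2 = ((-1 + K)/(6 + B))/2 = (-1 + K)/(2*(6 + B)))
Y = -1267/471 (Y = -3801/1413 = -3801*1/1413 = -1267/471 ≈ -2.6900)
468*Z(-1, -5) + Y = 468*((-1 - 1)/(2*(6 - 5))) - 1267/471 = 468*((½)*(-2)/1) - 1267/471 = 468*((½)*1*(-2)) - 1267/471 = 468*(-1) - 1267/471 = -468 - 1267/471 = -221695/471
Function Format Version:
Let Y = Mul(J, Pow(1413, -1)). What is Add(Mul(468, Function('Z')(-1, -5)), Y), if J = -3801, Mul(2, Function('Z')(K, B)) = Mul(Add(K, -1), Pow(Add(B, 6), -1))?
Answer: Rational(-221695, 471) ≈ -470.69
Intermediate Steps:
Function('Z')(K, B) = Mul(Rational(1, 2), Pow(Add(6, B), -1), Add(-1, K)) (Function('Z')(K, B) = Mul(Rational(1, 2), Mul(Add(K, -1), Pow(Add(B, 6), -1))) = Mul(Rational(1, 2), Mul(Add(-1, K), Pow(Add(6, B), -1))) = Mul(Rational(1, 2), Mul(Pow(Add(6, B), -1), Add(-1, K))) = Mul(Rational(1, 2), Pow(Add(6, B), -1), Add(-1, K)))
Y = Rational(-1267, 471) (Y = Mul(-3801, Pow(1413, -1)) = Mul(-3801, Rational(1, 1413)) = Rational(-1267, 471) ≈ -2.6900)
Add(Mul(468, Function('Z')(-1, -5)), Y) = Add(Mul(468, Mul(Rational(1, 2), Pow(Add(6, -5), -1), Add(-1, -1))), Rational(-1267, 471)) = Add(Mul(468, Mul(Rational(1, 2), Pow(1, -1), -2)), Rational(-1267, 471)) = Add(Mul(468, Mul(Rational(1, 2), 1, -2)), Rational(-1267, 471)) = Add(Mul(468, -1), Rational(-1267, 471)) = Add(-468, Rational(-1267, 471)) = Rational(-221695, 471)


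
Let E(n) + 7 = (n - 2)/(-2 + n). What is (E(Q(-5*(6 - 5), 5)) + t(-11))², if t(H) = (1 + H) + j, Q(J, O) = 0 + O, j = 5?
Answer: 121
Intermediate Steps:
Q(J, O) = O
E(n) = -6 (E(n) = -7 + (n - 2)/(-2 + n) = -7 + (-2 + n)/(-2 + n) = -7 + 1 = -6)
t(H) = 6 + H (t(H) = (1 + H) + 5 = 6 + H)
(E(Q(-5*(6 - 5), 5)) + t(-11))² = (-6 + (6 - 11))² = (-6 - 5)² = (-11)² = 121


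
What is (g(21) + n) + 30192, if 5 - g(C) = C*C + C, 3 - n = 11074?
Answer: 18664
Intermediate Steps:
n = -11071 (n = 3 - 1*11074 = 3 - 11074 = -11071)
g(C) = 5 - C - C² (g(C) = 5 - (C*C + C) = 5 - (C² + C) = 5 - (C + C²) = 5 + (-C - C²) = 5 - C - C²)
(g(21) + n) + 30192 = ((5 - 1*21 - 1*21²) - 11071) + 30192 = ((5 - 21 - 1*441) - 11071) + 30192 = ((5 - 21 - 441) - 11071) + 30192 = (-457 - 11071) + 30192 = -11528 + 30192 = 18664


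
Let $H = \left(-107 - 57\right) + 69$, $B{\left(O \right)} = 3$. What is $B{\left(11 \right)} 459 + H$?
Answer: $1282$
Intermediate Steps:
$H = -95$ ($H = -164 + 69 = -95$)
$B{\left(11 \right)} 459 + H = 3 \cdot 459 - 95 = 1377 - 95 = 1282$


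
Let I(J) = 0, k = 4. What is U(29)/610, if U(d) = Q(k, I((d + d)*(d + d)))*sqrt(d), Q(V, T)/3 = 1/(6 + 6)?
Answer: sqrt(29)/2440 ≈ 0.0022070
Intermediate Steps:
Q(V, T) = 1/4 (Q(V, T) = 3/(6 + 6) = 3/12 = 3*(1/12) = 1/4)
U(d) = sqrt(d)/4
U(29)/610 = (sqrt(29)/4)/610 = (sqrt(29)/4)*(1/610) = sqrt(29)/2440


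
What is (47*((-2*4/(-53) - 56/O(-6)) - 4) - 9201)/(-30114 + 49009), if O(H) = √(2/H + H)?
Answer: -497241/1001435 + 2632*I*√57/359005 ≈ -0.49653 + 0.055351*I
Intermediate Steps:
O(H) = √(H + 2/H)
(47*((-2*4/(-53) - 56/O(-6)) - 4) - 9201)/(-30114 + 49009) = (47*((-2*4/(-53) - 56/√(-6 + 2/(-6))) - 4) - 9201)/(-30114 + 49009) = (47*((-8*(-1/53) - 56/√(-6 + 2*(-⅙))) - 4) - 9201)/18895 = (47*((8/53 - 56/√(-6 - ⅓)) - 4) - 9201)*(1/18895) = (47*((8/53 - 56*(-I*√57/19)) - 4) - 9201)*(1/18895) = (47*((8/53 - (-56)*I*√57/19) - 4) - 9201)*(1/18895) = (47*((8/53 + 56*I*√57/19) - 4) - 9201)*(1/18895) = (47*(-204/53 + 56*I*√57/19) - 9201)*(1/18895) = ((-9588/53 + 2632*I*√57/19) - 9201)*(1/18895) = (-497241/53 + 2632*I*√57/19)*(1/18895) = -497241/1001435 + 2632*I*√57/359005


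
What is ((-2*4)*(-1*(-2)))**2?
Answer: 256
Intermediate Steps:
((-2*4)*(-1*(-2)))**2 = (-8*2)**2 = (-16)**2 = 256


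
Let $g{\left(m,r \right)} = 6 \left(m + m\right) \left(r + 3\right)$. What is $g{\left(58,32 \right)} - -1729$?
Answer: $26089$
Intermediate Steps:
$g{\left(m,r \right)} = 12 m \left(3 + r\right)$ ($g{\left(m,r \right)} = 6 \cdot 2 m \left(3 + r\right) = 12 m \left(3 + r\right)$)
$g{\left(58,32 \right)} - -1729 = 12 \cdot 58 \left(3 + 32\right) - -1729 = 12 \cdot 58 \cdot 35 + 1729 = 24360 + 1729 = 26089$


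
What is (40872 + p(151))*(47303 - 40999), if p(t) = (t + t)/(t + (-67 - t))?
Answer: 17261121088/67 ≈ 2.5763e+8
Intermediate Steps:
p(t) = -2*t/67 (p(t) = (2*t)/(-67) = (2*t)*(-1/67) = -2*t/67)
(40872 + p(151))*(47303 - 40999) = (40872 - 2/67*151)*(47303 - 40999) = (40872 - 302/67)*6304 = (2738122/67)*6304 = 17261121088/67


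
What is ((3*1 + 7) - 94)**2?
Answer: 7056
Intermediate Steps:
((3*1 + 7) - 94)**2 = ((3 + 7) - 94)**2 = (10 - 94)**2 = (-84)**2 = 7056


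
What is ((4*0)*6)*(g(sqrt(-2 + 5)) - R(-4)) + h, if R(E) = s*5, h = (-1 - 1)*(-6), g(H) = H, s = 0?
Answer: 12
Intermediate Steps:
h = 12 (h = -2*(-6) = 12)
R(E) = 0 (R(E) = 0*5 = 0)
((4*0)*6)*(g(sqrt(-2 + 5)) - R(-4)) + h = ((4*0)*6)*(sqrt(-2 + 5) - 1*0) + 12 = (0*6)*(sqrt(3) + 0) + 12 = 0*sqrt(3) + 12 = 0 + 12 = 12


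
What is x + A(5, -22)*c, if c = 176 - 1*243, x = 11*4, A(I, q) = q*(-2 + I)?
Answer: 4466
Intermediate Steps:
x = 44
c = -67 (c = 176 - 243 = -67)
x + A(5, -22)*c = 44 - 22*(-2 + 5)*(-67) = 44 - 22*3*(-67) = 44 - 66*(-67) = 44 + 4422 = 4466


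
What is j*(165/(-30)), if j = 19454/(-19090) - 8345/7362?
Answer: 1663895189/140540580 ≈ 11.839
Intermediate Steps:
j = -151263199/70270290 (j = 19454*(-1/19090) - 8345*1/7362 = -9727/9545 - 8345/7362 = -151263199/70270290 ≈ -2.1526)
j*(165/(-30)) = -1663895189/(4684686*(-30)) = -1663895189*(-1)/(4684686*30) = -151263199/70270290*(-11/2) = 1663895189/140540580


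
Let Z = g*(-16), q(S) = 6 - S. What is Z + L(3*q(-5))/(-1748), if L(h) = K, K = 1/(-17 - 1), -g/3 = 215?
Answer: 324708481/31464 ≈ 10320.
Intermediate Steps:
g = -645 (g = -3*215 = -645)
Z = 10320 (Z = -645*(-16) = 10320)
K = -1/18 (K = 1/(-18) = -1/18 ≈ -0.055556)
L(h) = -1/18
Z + L(3*q(-5))/(-1748) = 10320 - 1/18/(-1748) = 10320 - 1/18*(-1/1748) = 10320 + 1/31464 = 324708481/31464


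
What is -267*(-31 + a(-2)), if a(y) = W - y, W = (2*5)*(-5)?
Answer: 21093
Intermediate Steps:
W = -50 (W = 10*(-5) = -50)
a(y) = -50 - y
-267*(-31 + a(-2)) = -267*(-31 + (-50 - 1*(-2))) = -267*(-31 + (-50 + 2)) = -267*(-31 - 48) = -267*(-79) = 21093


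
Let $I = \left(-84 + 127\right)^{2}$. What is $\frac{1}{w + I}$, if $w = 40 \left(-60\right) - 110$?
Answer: $- \frac{1}{661} \approx -0.0015129$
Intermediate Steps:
$w = -2510$ ($w = -2400 - 110 = -2510$)
$I = 1849$ ($I = 43^{2} = 1849$)
$\frac{1}{w + I} = \frac{1}{-2510 + 1849} = \frac{1}{-661} = - \frac{1}{661}$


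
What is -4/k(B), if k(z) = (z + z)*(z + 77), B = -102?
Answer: -1/1275 ≈ -0.00078431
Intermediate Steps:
k(z) = 2*z*(77 + z) (k(z) = (2*z)*(77 + z) = 2*z*(77 + z))
-4/k(B) = -4*(-1/(204*(77 - 102))) = -4/(2*(-102)*(-25)) = -4/5100 = -4*1/5100 = -1/1275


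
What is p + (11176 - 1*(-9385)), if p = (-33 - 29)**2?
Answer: 24405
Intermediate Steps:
p = 3844 (p = (-62)**2 = 3844)
p + (11176 - 1*(-9385)) = 3844 + (11176 - 1*(-9385)) = 3844 + (11176 + 9385) = 3844 + 20561 = 24405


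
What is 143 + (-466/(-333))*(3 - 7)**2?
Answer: 55075/333 ≈ 165.39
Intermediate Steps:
143 + (-466/(-333))*(3 - 7)**2 = 143 - 466*(-1/333)*(-4)**2 = 143 + (466/333)*16 = 143 + 7456/333 = 55075/333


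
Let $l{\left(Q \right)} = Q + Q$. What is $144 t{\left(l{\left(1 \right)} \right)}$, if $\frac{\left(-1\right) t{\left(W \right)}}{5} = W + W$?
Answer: $-2880$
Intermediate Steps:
$l{\left(Q \right)} = 2 Q$
$t{\left(W \right)} = - 10 W$ ($t{\left(W \right)} = - 5 \left(W + W\right) = - 5 \cdot 2 W = - 10 W$)
$144 t{\left(l{\left(1 \right)} \right)} = 144 \left(- 10 \cdot 2 \cdot 1\right) = 144 \left(\left(-10\right) 2\right) = 144 \left(-20\right) = -2880$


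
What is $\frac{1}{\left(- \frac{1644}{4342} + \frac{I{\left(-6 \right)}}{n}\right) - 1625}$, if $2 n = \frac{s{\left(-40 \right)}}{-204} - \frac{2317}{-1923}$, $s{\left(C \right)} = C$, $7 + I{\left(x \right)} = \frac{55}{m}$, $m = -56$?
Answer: $- \frac{214156124}{350525137327} \approx -0.00061096$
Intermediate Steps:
$I{\left(x \right)} = - \frac{447}{56}$ ($I{\left(x \right)} = -7 + \frac{55}{-56} = -7 + 55 \left(- \frac{1}{56}\right) = -7 - \frac{55}{56} = - \frac{447}{56}$)
$n = \frac{45799}{65382}$ ($n = \frac{- \frac{40}{-204} - \frac{2317}{-1923}}{2} = \frac{\left(-40\right) \left(- \frac{1}{204}\right) - - \frac{2317}{1923}}{2} = \frac{\frac{10}{51} + \frac{2317}{1923}}{2} = \frac{1}{2} \cdot \frac{45799}{32691} = \frac{45799}{65382} \approx 0.70048$)
$\frac{1}{\left(- \frac{1644}{4342} + \frac{I{\left(-6 \right)}}{n}\right) - 1625} = \frac{1}{\left(- \frac{1644}{4342} - \frac{447}{56 \cdot \frac{45799}{65382}}\right) - 1625} = \frac{1}{\left(\left(-1644\right) \frac{1}{4342} - \frac{14612877}{1282372}\right) - 1625} = \frac{1}{\left(- \frac{822}{2171} - \frac{14612877}{1282372}\right) - 1625} = \frac{1}{- \frac{2521435827}{214156124} - 1625} = \frac{1}{- \frac{350525137327}{214156124}} = - \frac{214156124}{350525137327}$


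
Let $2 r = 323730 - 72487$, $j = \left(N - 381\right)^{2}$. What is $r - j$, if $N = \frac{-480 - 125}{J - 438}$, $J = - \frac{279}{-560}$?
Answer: $- \frac{2219464034297879}{120050980002} \approx -18488.0$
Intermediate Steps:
$J = \frac{279}{560}$ ($J = \left(-279\right) \left(- \frac{1}{560}\right) = \frac{279}{560} \approx 0.49821$)
$N = \frac{338800}{245001}$ ($N = \frac{-480 - 125}{\frac{279}{560} - 438} = - \frac{605}{- \frac{245001}{560}} = \left(-605\right) \left(- \frac{560}{245001}\right) = \frac{338800}{245001} \approx 1.3829$)
$j = \frac{8650224109309561}{60025490001}$ ($j = \left(\frac{338800}{245001} - 381\right)^{2} = \left(- \frac{93006581}{245001}\right)^{2} = \frac{8650224109309561}{60025490001} \approx 1.4411 \cdot 10^{5}$)
$r = \frac{251243}{2}$ ($r = \frac{323730 - 72487}{2} = \frac{1}{2} \cdot 251243 = \frac{251243}{2} \approx 1.2562 \cdot 10^{5}$)
$r - j = \frac{251243}{2} - \frac{8650224109309561}{60025490001} = - \frac{2219464034297879}{120050980002}$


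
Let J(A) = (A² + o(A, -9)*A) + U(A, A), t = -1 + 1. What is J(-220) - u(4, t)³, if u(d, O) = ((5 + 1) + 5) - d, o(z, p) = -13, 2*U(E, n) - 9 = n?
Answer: 101623/2 ≈ 50812.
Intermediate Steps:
U(E, n) = 9/2 + n/2
t = 0
u(d, O) = 11 - d (u(d, O) = (6 + 5) - d = 11 - d)
J(A) = 9/2 + A² - 25*A/2 (J(A) = (A² - 13*A) + (9/2 + A/2) = 9/2 + A² - 25*A/2)
J(-220) - u(4, t)³ = (9/2 + (-220)² - 25/2*(-220)) - (11 - 1*4)³ = (9/2 + 48400 + 2750) - (11 - 4)³ = 102309/2 - 1*7³ = 102309/2 - 1*343 = 102309/2 - 343 = 101623/2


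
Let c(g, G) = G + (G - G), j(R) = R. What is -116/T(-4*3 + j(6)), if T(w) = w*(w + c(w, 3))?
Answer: -58/9 ≈ -6.4444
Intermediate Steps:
c(g, G) = G (c(g, G) = G + 0 = G)
T(w) = w*(3 + w) (T(w) = w*(w + 3) = w*(3 + w))
-116/T(-4*3 + j(6)) = -116*1/((3 + (-4*3 + 6))*(-4*3 + 6)) = -116*1/((-12 + 6)*(3 + (-12 + 6))) = -116*(-1/(6*(3 - 6))) = -116/((-6*(-3))) = -116/18 = -116*1/18 = -58/9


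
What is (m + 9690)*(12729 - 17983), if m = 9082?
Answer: -98628088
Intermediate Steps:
(m + 9690)*(12729 - 17983) = (9082 + 9690)*(12729 - 17983) = 18772*(-5254) = -98628088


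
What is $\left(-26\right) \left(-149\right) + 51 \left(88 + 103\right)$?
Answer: $13615$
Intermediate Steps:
$\left(-26\right) \left(-149\right) + 51 \left(88 + 103\right) = 3874 + 51 \cdot 191 = 3874 + 9741 = 13615$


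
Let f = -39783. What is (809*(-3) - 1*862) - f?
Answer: 36494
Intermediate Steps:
(809*(-3) - 1*862) - f = (809*(-3) - 1*862) - 1*(-39783) = (-2427 - 862) + 39783 = -3289 + 39783 = 36494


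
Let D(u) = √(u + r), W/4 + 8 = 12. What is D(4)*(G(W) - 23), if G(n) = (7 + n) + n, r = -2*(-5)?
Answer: 16*√14 ≈ 59.867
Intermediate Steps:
W = 16 (W = -32 + 4*12 = -32 + 48 = 16)
r = 10
G(n) = 7 + 2*n
D(u) = √(10 + u) (D(u) = √(u + 10) = √(10 + u))
D(4)*(G(W) - 23) = √(10 + 4)*((7 + 2*16) - 23) = √14*((7 + 32) - 23) = √14*(39 - 23) = √14*16 = 16*√14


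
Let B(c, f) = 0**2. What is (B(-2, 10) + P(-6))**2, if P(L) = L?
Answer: 36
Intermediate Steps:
B(c, f) = 0
(B(-2, 10) + P(-6))**2 = (0 - 6)**2 = (-6)**2 = 36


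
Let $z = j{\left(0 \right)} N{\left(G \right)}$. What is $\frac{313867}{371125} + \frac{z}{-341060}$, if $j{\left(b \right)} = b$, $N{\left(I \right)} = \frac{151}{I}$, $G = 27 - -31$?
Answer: $\frac{313867}{371125} \approx 0.84572$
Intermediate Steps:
$G = 58$ ($G = 27 + 31 = 58$)
$z = 0$ ($z = 0 \cdot \frac{151}{58} = 0$)
$\frac{313867}{371125} + \frac{z}{-341060} = \frac{313867}{371125} + \frac{0}{-341060} = 313867 \cdot \frac{1}{371125} + 0 \left(- \frac{1}{341060}\right) = \frac{313867}{371125} + 0 = \frac{313867}{371125}$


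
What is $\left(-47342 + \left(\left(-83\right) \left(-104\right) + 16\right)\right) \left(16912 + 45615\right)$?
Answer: $-2419419738$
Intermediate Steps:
$\left(-47342 + \left(\left(-83\right) \left(-104\right) + 16\right)\right) \left(16912 + 45615\right) = \left(-47342 + \left(8632 + 16\right)\right) 62527 = \left(-47342 + 8648\right) 62527 = \left(-38694\right) 62527 = -2419419738$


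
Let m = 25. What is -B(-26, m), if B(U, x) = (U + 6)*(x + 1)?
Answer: 520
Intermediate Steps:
B(U, x) = (1 + x)*(6 + U) (B(U, x) = (6 + U)*(1 + x) = (1 + x)*(6 + U))
-B(-26, m) = -(6 - 26 + 6*25 - 26*25) = -(6 - 26 + 150 - 650) = -1*(-520) = 520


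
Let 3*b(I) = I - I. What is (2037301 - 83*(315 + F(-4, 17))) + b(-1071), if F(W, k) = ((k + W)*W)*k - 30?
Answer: 2087018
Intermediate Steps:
F(W, k) = -30 + W*k*(W + k) (F(W, k) = ((W + k)*W)*k - 30 = (W*(W + k))*k - 30 = W*k*(W + k) - 30 = -30 + W*k*(W + k))
b(I) = 0 (b(I) = (I - I)/3 = (1/3)*0 = 0)
(2037301 - 83*(315 + F(-4, 17))) + b(-1071) = (2037301 - 83*(315 + (-30 - 4*17**2 + 17*(-4)**2))) + 0 = (2037301 - 83*(315 + (-30 - 4*289 + 17*16))) + 0 = (2037301 - 83*(315 + (-30 - 1156 + 272))) + 0 = (2037301 - 83*(315 - 914)) + 0 = (2037301 - 83*(-599)) + 0 = (2037301 + 49717) + 0 = 2087018 + 0 = 2087018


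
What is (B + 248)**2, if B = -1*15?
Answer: 54289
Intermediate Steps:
B = -15
(B + 248)**2 = (-15 + 248)**2 = 233**2 = 54289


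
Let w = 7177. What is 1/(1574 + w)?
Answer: 1/8751 ≈ 0.00011427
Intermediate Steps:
1/(1574 + w) = 1/(1574 + 7177) = 1/8751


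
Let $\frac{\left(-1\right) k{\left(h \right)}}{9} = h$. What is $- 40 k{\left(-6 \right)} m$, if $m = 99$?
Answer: $-213840$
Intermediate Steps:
$k{\left(h \right)} = - 9 h$
$- 40 k{\left(-6 \right)} m = - 40 \left(\left(-9\right) \left(-6\right)\right) 99 = \left(-40\right) 54 \cdot 99 = \left(-2160\right) 99 = -213840$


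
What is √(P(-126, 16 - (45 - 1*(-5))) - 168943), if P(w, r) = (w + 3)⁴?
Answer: √228717698 ≈ 15123.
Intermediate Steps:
P(w, r) = (3 + w)⁴
√(P(-126, 16 - (45 - 1*(-5))) - 168943) = √((3 - 126)⁴ - 168943) = √((-123)⁴ - 168943) = √(228886641 - 168943) = √228717698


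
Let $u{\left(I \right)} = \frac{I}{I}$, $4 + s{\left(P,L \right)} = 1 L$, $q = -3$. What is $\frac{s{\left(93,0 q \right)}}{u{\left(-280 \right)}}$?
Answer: $-4$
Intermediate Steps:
$s{\left(P,L \right)} = -4 + L$ ($s{\left(P,L \right)} = -4 + 1 L = -4 + L$)
$u{\left(I \right)} = 1$
$\frac{s{\left(93,0 q \right)}}{u{\left(-280 \right)}} = \frac{-4 + 0 \left(-3\right)}{1} = \left(-4 + 0\right) 1 = \left(-4\right) 1 = -4$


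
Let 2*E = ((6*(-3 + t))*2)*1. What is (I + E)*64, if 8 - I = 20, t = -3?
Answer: -3072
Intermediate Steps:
I = -12 (I = 8 - 1*20 = 8 - 20 = -12)
E = -36 (E = (((6*(-3 - 3))*2)*1)/2 = (((6*(-6))*2)*1)/2 = (-36*2*1)/2 = (-72*1)/2 = (½)*(-72) = -36)
(I + E)*64 = (-12 - 36)*64 = -48*64 = -3072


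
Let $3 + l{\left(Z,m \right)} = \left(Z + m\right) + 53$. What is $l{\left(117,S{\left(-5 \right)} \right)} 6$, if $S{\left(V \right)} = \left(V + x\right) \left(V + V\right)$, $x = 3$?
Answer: $1122$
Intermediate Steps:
$S{\left(V \right)} = 2 V \left(3 + V\right)$ ($S{\left(V \right)} = \left(V + 3\right) \left(V + V\right) = \left(3 + V\right) 2 V = 2 V \left(3 + V\right)$)
$l{\left(Z,m \right)} = 50 + Z + m$ ($l{\left(Z,m \right)} = -3 + \left(\left(Z + m\right) + 53\right) = -3 + \left(53 + Z + m\right) = 50 + Z + m$)
$l{\left(117,S{\left(-5 \right)} \right)} 6 = \left(50 + 117 + 2 \left(-5\right) \left(3 - 5\right)\right) 6 = \left(50 + 117 + 2 \left(-5\right) \left(-2\right)\right) 6 = \left(50 + 117 + 20\right) 6 = 187 \cdot 6 = 1122$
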